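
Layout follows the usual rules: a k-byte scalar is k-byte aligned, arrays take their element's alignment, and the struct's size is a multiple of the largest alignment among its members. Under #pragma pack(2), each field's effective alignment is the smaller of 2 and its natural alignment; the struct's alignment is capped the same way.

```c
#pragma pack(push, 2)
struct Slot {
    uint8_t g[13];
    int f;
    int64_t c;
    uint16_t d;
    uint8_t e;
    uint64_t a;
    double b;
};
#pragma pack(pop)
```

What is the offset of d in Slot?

@0: g [13B, align 1] → 13
+1 pad (align 2)
@14: f [4B, align 2] → 18
@18: c [8B, align 2] → 26
@26: d [2B, align 2] → 28

26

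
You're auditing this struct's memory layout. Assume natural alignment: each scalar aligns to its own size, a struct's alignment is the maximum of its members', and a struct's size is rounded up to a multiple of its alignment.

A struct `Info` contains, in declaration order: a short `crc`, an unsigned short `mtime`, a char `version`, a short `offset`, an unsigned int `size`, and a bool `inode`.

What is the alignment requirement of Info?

4

member alignments: crc=2, mtime=2, version=1, offset=2, size=4, inode=1
max = 4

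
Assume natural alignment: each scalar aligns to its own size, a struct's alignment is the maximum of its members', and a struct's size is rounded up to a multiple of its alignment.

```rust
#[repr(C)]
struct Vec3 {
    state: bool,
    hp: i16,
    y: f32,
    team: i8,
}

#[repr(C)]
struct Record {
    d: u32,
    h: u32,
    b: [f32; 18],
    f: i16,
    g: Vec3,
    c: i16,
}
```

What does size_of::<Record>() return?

Vec3: @0: state [1B, align 1] → 1; +1 pad (align 2); @2: hp [2B, align 2] → 4; @4: y [4B, align 4] → 8; @8: team [1B, align 1] → 9; +3 tail pad (align 4); size 12, align 4
@0: d [4B, align 4] → 4
@4: h [4B, align 4] → 8
@8: b [72B, align 4] → 80
@80: f [2B, align 2] → 82
+2 pad (align 4)
@84: g [12B, align 4] → 96
@96: c [2B, align 2] → 98
+2 tail pad (align 4)
size 100, align 4

100 bytes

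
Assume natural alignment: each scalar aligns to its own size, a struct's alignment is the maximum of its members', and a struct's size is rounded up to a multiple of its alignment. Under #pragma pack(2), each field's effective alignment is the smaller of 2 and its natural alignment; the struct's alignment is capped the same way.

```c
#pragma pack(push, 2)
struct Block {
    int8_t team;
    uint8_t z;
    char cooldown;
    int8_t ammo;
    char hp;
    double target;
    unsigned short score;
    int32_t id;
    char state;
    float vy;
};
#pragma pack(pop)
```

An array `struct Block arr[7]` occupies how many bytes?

182

0..1  team  (1B, 1-aligned)
1..2  z  (1B, 1-aligned)
2..3  cooldown  (1B, 1-aligned)
3..4  ammo  (1B, 1-aligned)
4..5  hp  (1B, 1-aligned)
5..6  -- padding (1B)
6..14  target  (8B, 2-aligned)
14..16  score  (2B, 2-aligned)
16..20  id  (4B, 2-aligned)
20..21  state  (1B, 1-aligned)
21..22  -- padding (1B)
22..26  vy  (4B, 2-aligned)
sizeof = 26, alignof = 2
array of 7: 7 × 26 = 182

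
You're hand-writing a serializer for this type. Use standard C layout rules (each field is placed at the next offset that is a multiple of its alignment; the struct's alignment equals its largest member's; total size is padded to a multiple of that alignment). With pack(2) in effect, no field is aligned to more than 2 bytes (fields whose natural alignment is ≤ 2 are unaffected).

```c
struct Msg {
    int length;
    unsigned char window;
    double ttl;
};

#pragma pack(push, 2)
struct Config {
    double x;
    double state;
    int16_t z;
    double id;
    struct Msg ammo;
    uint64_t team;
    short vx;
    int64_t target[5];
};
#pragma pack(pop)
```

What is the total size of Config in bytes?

Msg: 0..4  length  (4B, 4-aligned); 4..5  window  (1B, 1-aligned); 5..8  -- padding (3B); 8..16  ttl  (8B, 8-aligned); sizeof = 16, alignof = 8
0..8  x  (8B, 2-aligned)
8..16  state  (8B, 2-aligned)
16..18  z  (2B, 2-aligned)
18..26  id  (8B, 2-aligned)
26..42  ammo  (16B, 2-aligned)
42..50  team  (8B, 2-aligned)
50..52  vx  (2B, 2-aligned)
52..92  target  (40B, 2-aligned)
sizeof = 92, alignof = 2

92 bytes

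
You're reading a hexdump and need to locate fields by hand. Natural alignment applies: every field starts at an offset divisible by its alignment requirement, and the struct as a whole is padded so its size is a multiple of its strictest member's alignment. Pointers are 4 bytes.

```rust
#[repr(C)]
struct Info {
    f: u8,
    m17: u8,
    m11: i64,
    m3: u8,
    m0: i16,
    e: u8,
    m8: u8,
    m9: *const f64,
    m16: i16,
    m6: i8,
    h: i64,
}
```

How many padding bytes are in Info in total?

10

f at 0 (size 1, align 1) → ends 1
m17 at 1 (size 1, align 1) → ends 2
pad 6 to align 8 for m11
m11 at 8 (size 8, align 8) → ends 16
m3 at 16 (size 1, align 1) → ends 17
pad 1 to align 2 for m0
m0 at 18 (size 2, align 2) → ends 20
e at 20 (size 1, align 1) → ends 21
m8 at 21 (size 1, align 1) → ends 22
pad 2 to align 4 for m9
m9 at 24 (size 4, align 4) → ends 28
m16 at 28 (size 2, align 2) → ends 30
m6 at 30 (size 1, align 1) → ends 31
pad 1 to align 8 for h
h at 32 (size 8, align 8) → ends 40
total 40 bytes, alignment 8
data bytes 30, size 40 → padding 10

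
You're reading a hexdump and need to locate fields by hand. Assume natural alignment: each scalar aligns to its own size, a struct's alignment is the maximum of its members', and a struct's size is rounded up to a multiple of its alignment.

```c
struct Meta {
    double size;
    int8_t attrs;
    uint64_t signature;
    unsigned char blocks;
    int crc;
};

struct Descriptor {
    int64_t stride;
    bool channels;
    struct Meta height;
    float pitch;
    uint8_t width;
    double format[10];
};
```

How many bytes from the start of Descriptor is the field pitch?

Meta: 0..8  size  (8B, 8-aligned); 8..9  attrs  (1B, 1-aligned); 9..16  -- padding (7B); 16..24  signature  (8B, 8-aligned); 24..25  blocks  (1B, 1-aligned); 25..28  -- padding (3B); 28..32  crc  (4B, 4-aligned); sizeof = 32, alignof = 8
0..8  stride  (8B, 8-aligned)
8..9  channels  (1B, 1-aligned)
9..16  -- padding (7B)
16..48  height  (32B, 8-aligned)
48..52  pitch  (4B, 4-aligned)

48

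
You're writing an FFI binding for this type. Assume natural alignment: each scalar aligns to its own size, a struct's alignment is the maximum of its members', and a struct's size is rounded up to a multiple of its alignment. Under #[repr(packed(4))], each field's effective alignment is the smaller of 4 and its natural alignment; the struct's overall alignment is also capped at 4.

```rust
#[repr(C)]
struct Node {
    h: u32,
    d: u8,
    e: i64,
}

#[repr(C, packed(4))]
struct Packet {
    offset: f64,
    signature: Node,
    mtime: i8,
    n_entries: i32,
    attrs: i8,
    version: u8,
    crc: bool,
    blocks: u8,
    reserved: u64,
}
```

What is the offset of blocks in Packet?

Node: @0: h [4B, align 4] → 4; @4: d [1B, align 1] → 5; +3 pad (align 8); @8: e [8B, align 8] → 16; size 16, align 8
@0: offset [8B, align 4] → 8
@8: signature [16B, align 4] → 24
@24: mtime [1B, align 1] → 25
+3 pad (align 4)
@28: n_entries [4B, align 4] → 32
@32: attrs [1B, align 1] → 33
@33: version [1B, align 1] → 34
@34: crc [1B, align 1] → 35
@35: blocks [1B, align 1] → 36

35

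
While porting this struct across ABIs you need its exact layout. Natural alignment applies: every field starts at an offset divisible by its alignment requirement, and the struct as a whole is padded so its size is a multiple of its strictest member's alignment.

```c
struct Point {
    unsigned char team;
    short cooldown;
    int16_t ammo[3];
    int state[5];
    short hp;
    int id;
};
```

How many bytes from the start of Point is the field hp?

0..1  team  (1B, 1-aligned)
1..2  -- padding (1B)
2..4  cooldown  (2B, 2-aligned)
4..10  ammo  (6B, 2-aligned)
10..12  -- padding (2B)
12..32  state  (20B, 4-aligned)
32..34  hp  (2B, 2-aligned)

32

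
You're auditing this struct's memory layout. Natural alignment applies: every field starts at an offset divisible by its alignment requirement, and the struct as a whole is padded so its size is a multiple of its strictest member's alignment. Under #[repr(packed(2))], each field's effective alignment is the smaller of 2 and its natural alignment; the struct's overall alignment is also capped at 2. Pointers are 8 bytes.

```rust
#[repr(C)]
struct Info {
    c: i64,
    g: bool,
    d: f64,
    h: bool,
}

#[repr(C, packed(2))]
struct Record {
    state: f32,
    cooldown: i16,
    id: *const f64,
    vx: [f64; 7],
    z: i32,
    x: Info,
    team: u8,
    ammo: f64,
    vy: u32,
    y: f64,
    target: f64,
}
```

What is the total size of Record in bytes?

Info: @0: c [8B, align 8] → 8; @8: g [1B, align 1] → 9; +7 pad (align 8); @16: d [8B, align 8] → 24; @24: h [1B, align 1] → 25; +7 tail pad (align 8); size 32, align 8
@0: state [4B, align 2] → 4
@4: cooldown [2B, align 2] → 6
@6: id [8B, align 2] → 14
@14: vx [56B, align 2] → 70
@70: z [4B, align 2] → 74
@74: x [32B, align 2] → 106
@106: team [1B, align 1] → 107
+1 pad (align 2)
@108: ammo [8B, align 2] → 116
@116: vy [4B, align 2] → 120
@120: y [8B, align 2] → 128
@128: target [8B, align 2] → 136
size 136, align 2

136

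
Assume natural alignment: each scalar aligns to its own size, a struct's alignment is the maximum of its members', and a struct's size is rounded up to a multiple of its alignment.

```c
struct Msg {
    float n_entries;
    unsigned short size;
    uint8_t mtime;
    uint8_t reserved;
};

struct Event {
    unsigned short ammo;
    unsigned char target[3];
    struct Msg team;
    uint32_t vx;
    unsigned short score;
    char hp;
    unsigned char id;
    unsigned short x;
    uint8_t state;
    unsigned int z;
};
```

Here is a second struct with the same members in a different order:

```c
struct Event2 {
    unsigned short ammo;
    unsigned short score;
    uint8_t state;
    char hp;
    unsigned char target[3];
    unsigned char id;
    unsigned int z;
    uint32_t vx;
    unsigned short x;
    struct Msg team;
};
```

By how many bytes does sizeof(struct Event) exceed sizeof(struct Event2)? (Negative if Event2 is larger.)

0

Msg: n_entries at 0 (size 4, align 4) → ends 4; size at 4 (size 2, align 2) → ends 6; mtime at 6 (size 1, align 1) → ends 7; reserved at 7 (size 1, align 1) → ends 8; total 8 bytes, alignment 4
ammo at 0 (size 2, align 2) → ends 2
target at 2 (size 3, align 1) → ends 5
pad 3 to align 4 for team
team at 8 (size 8, align 4) → ends 16
vx at 16 (size 4, align 4) → ends 20
score at 20 (size 2, align 2) → ends 22
hp at 22 (size 1, align 1) → ends 23
id at 23 (size 1, align 1) → ends 24
x at 24 (size 2, align 2) → ends 26
state at 26 (size 1, align 1) → ends 27
pad 1 to align 4 for z
z at 28 (size 4, align 4) → ends 32
total 32 bytes, alignment 4
— Event2 —
ammo at 0 (size 2, align 2) → ends 2
score at 2 (size 2, align 2) → ends 4
state at 4 (size 1, align 1) → ends 5
hp at 5 (size 1, align 1) → ends 6
target at 6 (size 3, align 1) → ends 9
id at 9 (size 1, align 1) → ends 10
pad 2 to align 4 for z
z at 12 (size 4, align 4) → ends 16
vx at 16 (size 4, align 4) → ends 20
x at 20 (size 2, align 2) → ends 22
pad 2 to align 4 for team
team at 24 (size 8, align 4) → ends 32
total 32 bytes, alignment 4
32 − 32 = 0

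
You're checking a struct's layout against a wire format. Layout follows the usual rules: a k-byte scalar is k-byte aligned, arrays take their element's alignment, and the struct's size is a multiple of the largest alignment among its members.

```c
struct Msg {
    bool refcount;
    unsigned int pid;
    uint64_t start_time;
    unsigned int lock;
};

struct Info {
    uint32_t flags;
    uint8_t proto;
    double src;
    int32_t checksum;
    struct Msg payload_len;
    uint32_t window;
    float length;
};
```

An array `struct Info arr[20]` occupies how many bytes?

1120

Msg: 0..1  refcount  (1B, 1-aligned); 1..4  -- padding (3B); 4..8  pid  (4B, 4-aligned); 8..16  start_time  (8B, 8-aligned); 16..20  lock  (4B, 4-aligned); 20..24  -- tail padding (4B); sizeof = 24, alignof = 8
0..4  flags  (4B, 4-aligned)
4..5  proto  (1B, 1-aligned)
5..8  -- padding (3B)
8..16  src  (8B, 8-aligned)
16..20  checksum  (4B, 4-aligned)
20..24  -- padding (4B)
24..48  payload_len  (24B, 8-aligned)
48..52  window  (4B, 4-aligned)
52..56  length  (4B, 4-aligned)
sizeof = 56, alignof = 8
array of 20: 20 × 56 = 1120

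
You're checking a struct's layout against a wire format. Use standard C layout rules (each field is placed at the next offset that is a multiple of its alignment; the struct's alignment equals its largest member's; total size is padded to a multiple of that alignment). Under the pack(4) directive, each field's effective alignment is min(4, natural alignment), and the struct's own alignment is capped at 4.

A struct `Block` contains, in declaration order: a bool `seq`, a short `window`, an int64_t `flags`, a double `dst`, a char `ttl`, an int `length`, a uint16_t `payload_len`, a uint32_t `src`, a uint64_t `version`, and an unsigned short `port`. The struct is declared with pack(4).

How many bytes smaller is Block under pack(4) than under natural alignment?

natural layout:
  0..1  seq  (1B, 1-aligned)
  1..2  -- padding (1B)
  2..4  window  (2B, 2-aligned)
  4..8  -- padding (4B)
  8..16  flags  (8B, 8-aligned)
  16..24  dst  (8B, 8-aligned)
  24..25  ttl  (1B, 1-aligned)
  25..28  -- padding (3B)
  28..32  length  (4B, 4-aligned)
  32..34  payload_len  (2B, 2-aligned)
  34..36  -- padding (2B)
  36..40  src  (4B, 4-aligned)
  40..48  version  (8B, 8-aligned)
  48..50  port  (2B, 2-aligned)
  50..56  -- tail padding (6B)
  sizeof = 56, alignof = 8
packed(4) layout:
  0..1  seq  (1B, 1-aligned)
  1..2  -- padding (1B)
  2..4  window  (2B, 2-aligned)
  4..12  flags  (8B, 4-aligned)
  12..20  dst  (8B, 4-aligned)
  20..21  ttl  (1B, 1-aligned)
  21..24  -- padding (3B)
  24..28  length  (4B, 4-aligned)
  28..30  payload_len  (2B, 2-aligned)
  30..32  -- padding (2B)
  32..36  src  (4B, 4-aligned)
  36..44  version  (8B, 4-aligned)
  44..46  port  (2B, 2-aligned)
  46..48  -- tail padding (2B)
  sizeof = 48, alignof = 4
56 − 48 = 8

8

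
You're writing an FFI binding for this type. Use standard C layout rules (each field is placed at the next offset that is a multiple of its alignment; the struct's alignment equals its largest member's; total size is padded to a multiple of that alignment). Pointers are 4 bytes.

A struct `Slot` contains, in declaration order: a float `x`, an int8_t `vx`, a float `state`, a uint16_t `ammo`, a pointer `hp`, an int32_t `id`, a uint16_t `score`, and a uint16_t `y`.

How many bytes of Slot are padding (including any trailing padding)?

5

0..4  x  (4B, 4-aligned)
4..5  vx  (1B, 1-aligned)
5..8  -- padding (3B)
8..12  state  (4B, 4-aligned)
12..14  ammo  (2B, 2-aligned)
14..16  -- padding (2B)
16..20  hp  (4B, 4-aligned)
20..24  id  (4B, 4-aligned)
24..26  score  (2B, 2-aligned)
26..28  y  (2B, 2-aligned)
sizeof = 28, alignof = 4
data bytes 23, size 28 → padding 5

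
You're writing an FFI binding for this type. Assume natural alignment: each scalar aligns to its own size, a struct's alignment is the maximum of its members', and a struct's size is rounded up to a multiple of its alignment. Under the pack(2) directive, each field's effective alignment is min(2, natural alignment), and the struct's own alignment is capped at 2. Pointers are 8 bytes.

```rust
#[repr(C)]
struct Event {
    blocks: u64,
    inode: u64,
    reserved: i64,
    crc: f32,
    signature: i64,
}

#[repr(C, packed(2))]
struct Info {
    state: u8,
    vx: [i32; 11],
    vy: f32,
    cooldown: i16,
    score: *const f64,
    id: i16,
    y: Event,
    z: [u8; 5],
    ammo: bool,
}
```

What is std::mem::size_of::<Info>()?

108 bytes

Event: 0..8  blocks  (8B, 8-aligned); 8..16  inode  (8B, 8-aligned); 16..24  reserved  (8B, 8-aligned); 24..28  crc  (4B, 4-aligned); 28..32  -- padding (4B); 32..40  signature  (8B, 8-aligned); sizeof = 40, alignof = 8
0..1  state  (1B, 1-aligned)
1..2  -- padding (1B)
2..46  vx  (44B, 2-aligned)
46..50  vy  (4B, 2-aligned)
50..52  cooldown  (2B, 2-aligned)
52..60  score  (8B, 2-aligned)
60..62  id  (2B, 2-aligned)
62..102  y  (40B, 2-aligned)
102..107  z  (5B, 1-aligned)
107..108  ammo  (1B, 1-aligned)
sizeof = 108, alignof = 2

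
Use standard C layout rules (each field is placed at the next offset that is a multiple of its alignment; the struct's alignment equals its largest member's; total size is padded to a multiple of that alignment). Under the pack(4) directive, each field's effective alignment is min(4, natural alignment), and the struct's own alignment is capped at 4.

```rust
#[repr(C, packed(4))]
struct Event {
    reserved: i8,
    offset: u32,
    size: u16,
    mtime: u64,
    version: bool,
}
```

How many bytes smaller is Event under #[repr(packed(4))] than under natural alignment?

8

natural layout:
  @0: reserved [1B, align 1] → 1
  +3 pad (align 4)
  @4: offset [4B, align 4] → 8
  @8: size [2B, align 2] → 10
  +6 pad (align 8)
  @16: mtime [8B, align 8] → 24
  @24: version [1B, align 1] → 25
  +7 tail pad (align 8)
  size 32, align 8
packed(4) layout:
  @0: reserved [1B, align 1] → 1
  +3 pad (align 4)
  @4: offset [4B, align 4] → 8
  @8: size [2B, align 2] → 10
  +2 pad (align 4)
  @12: mtime [8B, align 4] → 20
  @20: version [1B, align 1] → 21
  +3 tail pad (align 4)
  size 24, align 4
32 − 24 = 8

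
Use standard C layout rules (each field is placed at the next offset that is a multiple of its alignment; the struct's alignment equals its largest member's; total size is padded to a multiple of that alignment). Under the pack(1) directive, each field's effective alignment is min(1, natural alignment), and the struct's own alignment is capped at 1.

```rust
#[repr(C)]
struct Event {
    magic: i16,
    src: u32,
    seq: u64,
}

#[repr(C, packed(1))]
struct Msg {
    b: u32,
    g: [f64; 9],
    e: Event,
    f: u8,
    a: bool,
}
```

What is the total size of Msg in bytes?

94

Event: magic at 0 (size 2, align 2) → ends 2; pad 2 to align 4 for src; src at 4 (size 4, align 4) → ends 8; seq at 8 (size 8, align 8) → ends 16; total 16 bytes, alignment 8
b at 0 (size 4, align 1) → ends 4
g at 4 (size 72, align 1) → ends 76
e at 76 (size 16, align 1) → ends 92
f at 92 (size 1, align 1) → ends 93
a at 93 (size 1, align 1) → ends 94
total 94 bytes, alignment 1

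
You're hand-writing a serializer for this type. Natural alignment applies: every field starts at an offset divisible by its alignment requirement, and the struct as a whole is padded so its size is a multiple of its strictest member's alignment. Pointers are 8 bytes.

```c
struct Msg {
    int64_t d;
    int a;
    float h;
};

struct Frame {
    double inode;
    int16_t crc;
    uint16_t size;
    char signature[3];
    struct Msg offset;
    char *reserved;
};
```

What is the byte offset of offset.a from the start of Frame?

Msg: d at 0 (size 8, align 8) → ends 8; a at 8 (size 4, align 4) → ends 12; h at 12 (size 4, align 4) → ends 16; total 16 bytes, alignment 8
inode at 0 (size 8, align 8) → ends 8
crc at 8 (size 2, align 2) → ends 10
size at 10 (size 2, align 2) → ends 12
signature at 12 (size 3, align 1) → ends 15
pad 1 to align 8 for offset
offset at 16 (size 16, align 8) → ends 32
within Msg: a at 8
16 + 8 = 24

24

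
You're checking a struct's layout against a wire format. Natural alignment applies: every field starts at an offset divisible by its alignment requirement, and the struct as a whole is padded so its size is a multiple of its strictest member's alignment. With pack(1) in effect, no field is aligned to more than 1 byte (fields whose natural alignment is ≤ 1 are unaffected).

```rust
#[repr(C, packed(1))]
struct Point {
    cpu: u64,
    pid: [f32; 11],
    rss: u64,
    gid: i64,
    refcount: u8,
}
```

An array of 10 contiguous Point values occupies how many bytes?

690

@0: cpu [8B, align 1] → 8
@8: pid [44B, align 1] → 52
@52: rss [8B, align 1] → 60
@60: gid [8B, align 1] → 68
@68: refcount [1B, align 1] → 69
size 69, align 1
array of 10: 10 × 69 = 690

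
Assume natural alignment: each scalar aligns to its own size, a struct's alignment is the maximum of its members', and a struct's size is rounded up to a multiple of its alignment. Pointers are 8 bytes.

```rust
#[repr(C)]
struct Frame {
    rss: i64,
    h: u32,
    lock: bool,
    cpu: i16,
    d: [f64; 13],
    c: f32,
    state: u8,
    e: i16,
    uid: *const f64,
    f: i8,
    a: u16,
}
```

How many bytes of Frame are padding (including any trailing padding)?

7

@0: rss [8B, align 8] → 8
@8: h [4B, align 4] → 12
@12: lock [1B, align 1] → 13
+1 pad (align 2)
@14: cpu [2B, align 2] → 16
@16: d [104B, align 8] → 120
@120: c [4B, align 4] → 124
@124: state [1B, align 1] → 125
+1 pad (align 2)
@126: e [2B, align 2] → 128
@128: uid [8B, align 8] → 136
@136: f [1B, align 1] → 137
+1 pad (align 2)
@138: a [2B, align 2] → 140
+4 tail pad (align 8)
size 144, align 8
data bytes 137, size 144 → padding 7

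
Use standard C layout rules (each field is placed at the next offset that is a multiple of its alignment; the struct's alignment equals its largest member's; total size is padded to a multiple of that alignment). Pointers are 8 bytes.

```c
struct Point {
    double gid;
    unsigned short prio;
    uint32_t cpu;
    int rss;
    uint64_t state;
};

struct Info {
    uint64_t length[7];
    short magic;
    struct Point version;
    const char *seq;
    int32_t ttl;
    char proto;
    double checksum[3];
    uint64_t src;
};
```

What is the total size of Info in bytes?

Point: 0..8  gid  (8B, 8-aligned); 8..10  prio  (2B, 2-aligned); 10..12  -- padding (2B); 12..16  cpu  (4B, 4-aligned); 16..20  rss  (4B, 4-aligned); 20..24  -- padding (4B); 24..32  state  (8B, 8-aligned); sizeof = 32, alignof = 8
0..56  length  (56B, 8-aligned)
56..58  magic  (2B, 2-aligned)
58..64  -- padding (6B)
64..96  version  (32B, 8-aligned)
96..104  seq  (8B, 8-aligned)
104..108  ttl  (4B, 4-aligned)
108..109  proto  (1B, 1-aligned)
109..112  -- padding (3B)
112..136  checksum  (24B, 8-aligned)
136..144  src  (8B, 8-aligned)
sizeof = 144, alignof = 8

144 bytes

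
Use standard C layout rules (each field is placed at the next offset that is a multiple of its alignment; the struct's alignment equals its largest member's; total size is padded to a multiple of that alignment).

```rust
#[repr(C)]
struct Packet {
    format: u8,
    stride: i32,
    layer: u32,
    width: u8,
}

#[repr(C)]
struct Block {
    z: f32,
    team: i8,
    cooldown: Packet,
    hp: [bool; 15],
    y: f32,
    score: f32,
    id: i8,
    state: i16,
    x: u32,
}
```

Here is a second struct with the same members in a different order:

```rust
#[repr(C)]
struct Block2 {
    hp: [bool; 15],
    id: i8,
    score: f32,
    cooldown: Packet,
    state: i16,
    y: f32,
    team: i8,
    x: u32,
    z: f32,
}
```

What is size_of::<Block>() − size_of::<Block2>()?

0

Packet: format at 0 (size 1, align 1) → ends 1; pad 3 to align 4 for stride; stride at 4 (size 4, align 4) → ends 8; layer at 8 (size 4, align 4) → ends 12; width at 12 (size 1, align 1) → ends 13; tail pad 3 to reach multiple of 4; total 16 bytes, alignment 4
z at 0 (size 4, align 4) → ends 4
team at 4 (size 1, align 1) → ends 5
pad 3 to align 4 for cooldown
cooldown at 8 (size 16, align 4) → ends 24
hp at 24 (size 15, align 1) → ends 39
pad 1 to align 4 for y
y at 40 (size 4, align 4) → ends 44
score at 44 (size 4, align 4) → ends 48
id at 48 (size 1, align 1) → ends 49
pad 1 to align 2 for state
state at 50 (size 2, align 2) → ends 52
x at 52 (size 4, align 4) → ends 56
total 56 bytes, alignment 4
— Block2 —
hp at 0 (size 15, align 1) → ends 15
id at 15 (size 1, align 1) → ends 16
score at 16 (size 4, align 4) → ends 20
cooldown at 20 (size 16, align 4) → ends 36
state at 36 (size 2, align 2) → ends 38
pad 2 to align 4 for y
y at 40 (size 4, align 4) → ends 44
team at 44 (size 1, align 1) → ends 45
pad 3 to align 4 for x
x at 48 (size 4, align 4) → ends 52
z at 52 (size 4, align 4) → ends 56
total 56 bytes, alignment 4
56 − 56 = 0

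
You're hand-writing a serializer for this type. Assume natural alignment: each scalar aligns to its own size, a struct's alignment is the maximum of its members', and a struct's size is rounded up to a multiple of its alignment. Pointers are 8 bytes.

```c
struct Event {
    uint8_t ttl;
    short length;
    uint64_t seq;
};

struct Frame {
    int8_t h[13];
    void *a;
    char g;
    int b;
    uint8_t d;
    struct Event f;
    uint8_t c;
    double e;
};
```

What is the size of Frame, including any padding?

Event: 0..1  ttl  (1B, 1-aligned); 1..2  -- padding (1B); 2..4  length  (2B, 2-aligned); 4..8  -- padding (4B); 8..16  seq  (8B, 8-aligned); sizeof = 16, alignof = 8
0..13  h  (13B, 1-aligned)
13..16  -- padding (3B)
16..24  a  (8B, 8-aligned)
24..25  g  (1B, 1-aligned)
25..28  -- padding (3B)
28..32  b  (4B, 4-aligned)
32..33  d  (1B, 1-aligned)
33..40  -- padding (7B)
40..56  f  (16B, 8-aligned)
56..57  c  (1B, 1-aligned)
57..64  -- padding (7B)
64..72  e  (8B, 8-aligned)
sizeof = 72, alignof = 8

72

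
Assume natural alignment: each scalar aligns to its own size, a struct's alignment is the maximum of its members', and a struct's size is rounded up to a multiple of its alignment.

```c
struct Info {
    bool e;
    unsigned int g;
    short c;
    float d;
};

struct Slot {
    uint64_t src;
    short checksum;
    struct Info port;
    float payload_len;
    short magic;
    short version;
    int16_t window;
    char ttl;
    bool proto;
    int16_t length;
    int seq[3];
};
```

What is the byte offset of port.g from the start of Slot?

16

Info: 0..1  e  (1B, 1-aligned); 1..4  -- padding (3B); 4..8  g  (4B, 4-aligned); 8..10  c  (2B, 2-aligned); 10..12  -- padding (2B); 12..16  d  (4B, 4-aligned); sizeof = 16, alignof = 4
0..8  src  (8B, 8-aligned)
8..10  checksum  (2B, 2-aligned)
10..12  -- padding (2B)
12..28  port  (16B, 4-aligned)
within Info: g at 4
12 + 4 = 16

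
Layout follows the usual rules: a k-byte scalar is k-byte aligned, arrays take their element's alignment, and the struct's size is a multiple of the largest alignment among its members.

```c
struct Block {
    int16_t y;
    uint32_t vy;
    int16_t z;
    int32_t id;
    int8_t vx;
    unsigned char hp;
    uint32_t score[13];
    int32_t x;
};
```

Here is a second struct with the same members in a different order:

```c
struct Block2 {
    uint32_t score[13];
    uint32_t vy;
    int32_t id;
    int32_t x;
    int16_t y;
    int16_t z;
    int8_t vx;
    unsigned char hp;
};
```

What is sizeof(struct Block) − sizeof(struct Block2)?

y at 0 (size 2, align 2) → ends 2
pad 2 to align 4 for vy
vy at 4 (size 4, align 4) → ends 8
z at 8 (size 2, align 2) → ends 10
pad 2 to align 4 for id
id at 12 (size 4, align 4) → ends 16
vx at 16 (size 1, align 1) → ends 17
hp at 17 (size 1, align 1) → ends 18
pad 2 to align 4 for score
score at 20 (size 52, align 4) → ends 72
x at 72 (size 4, align 4) → ends 76
total 76 bytes, alignment 4
— Block2 —
score at 0 (size 52, align 4) → ends 52
vy at 52 (size 4, align 4) → ends 56
id at 56 (size 4, align 4) → ends 60
x at 60 (size 4, align 4) → ends 64
y at 64 (size 2, align 2) → ends 66
z at 66 (size 2, align 2) → ends 68
vx at 68 (size 1, align 1) → ends 69
hp at 69 (size 1, align 1) → ends 70
tail pad 2 to reach multiple of 4
total 72 bytes, alignment 4
76 − 72 = 4

4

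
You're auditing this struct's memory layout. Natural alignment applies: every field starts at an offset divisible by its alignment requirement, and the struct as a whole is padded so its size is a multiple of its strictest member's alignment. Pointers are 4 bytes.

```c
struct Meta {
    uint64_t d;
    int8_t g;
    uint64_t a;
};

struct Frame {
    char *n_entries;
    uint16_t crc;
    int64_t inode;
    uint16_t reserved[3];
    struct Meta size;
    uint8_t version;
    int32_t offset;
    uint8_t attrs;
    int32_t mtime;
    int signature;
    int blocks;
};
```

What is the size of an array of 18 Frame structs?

1296

Meta: d at 0 (size 8, align 8) → ends 8; g at 8 (size 1, align 1) → ends 9; pad 7 to align 8 for a; a at 16 (size 8, align 8) → ends 24; total 24 bytes, alignment 8
n_entries at 0 (size 4, align 4) → ends 4
crc at 4 (size 2, align 2) → ends 6
pad 2 to align 8 for inode
inode at 8 (size 8, align 8) → ends 16
reserved at 16 (size 6, align 2) → ends 22
pad 2 to align 8 for size
size at 24 (size 24, align 8) → ends 48
version at 48 (size 1, align 1) → ends 49
pad 3 to align 4 for offset
offset at 52 (size 4, align 4) → ends 56
attrs at 56 (size 1, align 1) → ends 57
pad 3 to align 4 for mtime
mtime at 60 (size 4, align 4) → ends 64
signature at 64 (size 4, align 4) → ends 68
blocks at 68 (size 4, align 4) → ends 72
total 72 bytes, alignment 8
array of 18: 18 × 72 = 1296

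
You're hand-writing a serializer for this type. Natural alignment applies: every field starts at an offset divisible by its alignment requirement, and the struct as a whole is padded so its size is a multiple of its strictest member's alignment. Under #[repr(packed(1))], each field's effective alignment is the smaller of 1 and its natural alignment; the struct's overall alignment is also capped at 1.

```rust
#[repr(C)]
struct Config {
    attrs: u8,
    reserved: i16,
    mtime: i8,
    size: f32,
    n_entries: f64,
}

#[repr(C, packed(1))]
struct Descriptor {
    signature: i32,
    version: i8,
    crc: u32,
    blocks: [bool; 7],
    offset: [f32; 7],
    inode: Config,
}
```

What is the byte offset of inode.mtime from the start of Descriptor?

48

Config: @0: attrs [1B, align 1] → 1; +1 pad (align 2); @2: reserved [2B, align 2] → 4; @4: mtime [1B, align 1] → 5; +3 pad (align 4); @8: size [4B, align 4] → 12; +4 pad (align 8); @16: n_entries [8B, align 8] → 24; size 24, align 8
@0: signature [4B, align 1] → 4
@4: version [1B, align 1] → 5
@5: crc [4B, align 1] → 9
@9: blocks [7B, align 1] → 16
@16: offset [28B, align 1] → 44
@44: inode [24B, align 1] → 68
within Config: mtime at 4
44 + 4 = 48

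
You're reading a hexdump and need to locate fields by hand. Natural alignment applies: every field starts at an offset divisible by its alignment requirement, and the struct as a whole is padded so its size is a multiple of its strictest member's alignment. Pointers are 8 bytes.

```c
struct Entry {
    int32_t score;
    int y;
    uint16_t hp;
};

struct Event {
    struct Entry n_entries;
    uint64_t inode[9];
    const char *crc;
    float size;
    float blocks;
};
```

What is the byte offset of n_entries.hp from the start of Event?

8

Entry: score at 0 (size 4, align 4) → ends 4; y at 4 (size 4, align 4) → ends 8; hp at 8 (size 2, align 2) → ends 10; tail pad 2 to reach multiple of 4; total 12 bytes, alignment 4
n_entries at 0 (size 12, align 4) → ends 12
within Entry: hp at 8
0 + 8 = 8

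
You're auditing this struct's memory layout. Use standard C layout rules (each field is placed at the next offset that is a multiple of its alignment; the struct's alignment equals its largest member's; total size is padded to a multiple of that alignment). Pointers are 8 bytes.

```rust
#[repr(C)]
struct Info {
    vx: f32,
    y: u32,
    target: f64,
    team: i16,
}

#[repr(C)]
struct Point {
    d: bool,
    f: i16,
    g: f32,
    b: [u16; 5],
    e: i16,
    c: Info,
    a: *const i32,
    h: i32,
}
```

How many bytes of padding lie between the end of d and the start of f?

1

Info: vx at 0 (size 4, align 4) → ends 4; y at 4 (size 4, align 4) → ends 8; target at 8 (size 8, align 8) → ends 16; team at 16 (size 2, align 2) → ends 18; tail pad 6 to reach multiple of 8; total 24 bytes, alignment 8
d at 0 (size 1, align 1) → ends 1
pad 1 to align 2 for f
f at 2 (size 2, align 2) → ends 4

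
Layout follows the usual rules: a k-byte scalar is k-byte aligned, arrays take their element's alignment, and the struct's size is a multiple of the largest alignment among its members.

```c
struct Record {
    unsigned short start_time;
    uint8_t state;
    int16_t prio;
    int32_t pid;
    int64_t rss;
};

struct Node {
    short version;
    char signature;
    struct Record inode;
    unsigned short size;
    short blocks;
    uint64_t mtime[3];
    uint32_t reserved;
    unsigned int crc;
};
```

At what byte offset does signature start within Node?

2

Record: start_time at 0 (size 2, align 2) → ends 2; state at 2 (size 1, align 1) → ends 3; pad 1 to align 2 for prio; prio at 4 (size 2, align 2) → ends 6; pad 2 to align 4 for pid; pid at 8 (size 4, align 4) → ends 12; pad 4 to align 8 for rss; rss at 16 (size 8, align 8) → ends 24; total 24 bytes, alignment 8
version at 0 (size 2, align 2) → ends 2
signature at 2 (size 1, align 1) → ends 3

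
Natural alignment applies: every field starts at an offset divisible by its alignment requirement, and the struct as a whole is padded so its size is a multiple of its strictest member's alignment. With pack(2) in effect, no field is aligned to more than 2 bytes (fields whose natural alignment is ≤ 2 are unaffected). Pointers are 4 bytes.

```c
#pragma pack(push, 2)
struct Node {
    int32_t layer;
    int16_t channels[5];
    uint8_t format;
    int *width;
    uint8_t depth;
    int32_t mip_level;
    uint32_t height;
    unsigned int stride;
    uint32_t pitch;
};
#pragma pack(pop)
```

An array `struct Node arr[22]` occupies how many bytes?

836

0..4  layer  (4B, 2-aligned)
4..14  channels  (10B, 2-aligned)
14..15  format  (1B, 1-aligned)
15..16  -- padding (1B)
16..20  width  (4B, 2-aligned)
20..21  depth  (1B, 1-aligned)
21..22  -- padding (1B)
22..26  mip_level  (4B, 2-aligned)
26..30  height  (4B, 2-aligned)
30..34  stride  (4B, 2-aligned)
34..38  pitch  (4B, 2-aligned)
sizeof = 38, alignof = 2
array of 22: 22 × 38 = 836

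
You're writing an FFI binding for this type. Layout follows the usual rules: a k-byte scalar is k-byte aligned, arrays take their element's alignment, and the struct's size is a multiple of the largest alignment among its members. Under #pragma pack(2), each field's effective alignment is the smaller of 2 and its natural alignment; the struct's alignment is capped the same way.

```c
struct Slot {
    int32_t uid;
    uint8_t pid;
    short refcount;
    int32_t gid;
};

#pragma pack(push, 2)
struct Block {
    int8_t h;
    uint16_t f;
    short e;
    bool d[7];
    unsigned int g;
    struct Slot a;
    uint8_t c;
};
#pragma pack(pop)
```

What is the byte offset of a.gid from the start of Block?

26

Slot: 0..4  uid  (4B, 4-aligned); 4..5  pid  (1B, 1-aligned); 5..6  -- padding (1B); 6..8  refcount  (2B, 2-aligned); 8..12  gid  (4B, 4-aligned); sizeof = 12, alignof = 4
0..1  h  (1B, 1-aligned)
1..2  -- padding (1B)
2..4  f  (2B, 2-aligned)
4..6  e  (2B, 2-aligned)
6..13  d  (7B, 1-aligned)
13..14  -- padding (1B)
14..18  g  (4B, 2-aligned)
18..30  a  (12B, 2-aligned)
within Slot: gid at 8
18 + 8 = 26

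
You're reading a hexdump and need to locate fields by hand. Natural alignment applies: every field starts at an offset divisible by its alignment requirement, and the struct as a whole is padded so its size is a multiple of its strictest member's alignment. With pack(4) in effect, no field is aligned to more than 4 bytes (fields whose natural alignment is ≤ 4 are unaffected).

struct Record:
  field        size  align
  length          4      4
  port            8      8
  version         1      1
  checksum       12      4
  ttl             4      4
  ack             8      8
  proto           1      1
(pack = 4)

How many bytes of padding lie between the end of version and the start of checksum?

0..4  length  (4B, 4-aligned)
4..12  port  (8B, 4-aligned)
12..13  version  (1B, 1-aligned)
13..16  -- padding (3B)
16..28  checksum  (12B, 4-aligned)

3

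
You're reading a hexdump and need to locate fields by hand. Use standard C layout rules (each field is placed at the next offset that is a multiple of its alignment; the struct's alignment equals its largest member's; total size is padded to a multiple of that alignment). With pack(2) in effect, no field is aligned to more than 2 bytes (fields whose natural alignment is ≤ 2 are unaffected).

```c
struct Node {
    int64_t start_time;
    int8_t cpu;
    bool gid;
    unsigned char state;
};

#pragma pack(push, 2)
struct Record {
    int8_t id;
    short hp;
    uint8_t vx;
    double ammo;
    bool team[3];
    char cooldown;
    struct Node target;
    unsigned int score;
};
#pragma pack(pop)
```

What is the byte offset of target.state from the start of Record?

28

Node: @0: start_time [8B, align 8] → 8; @8: cpu [1B, align 1] → 9; @9: gid [1B, align 1] → 10; @10: state [1B, align 1] → 11; +5 tail pad (align 8); size 16, align 8
@0: id [1B, align 1] → 1
+1 pad (align 2)
@2: hp [2B, align 2] → 4
@4: vx [1B, align 1] → 5
+1 pad (align 2)
@6: ammo [8B, align 2] → 14
@14: team [3B, align 1] → 17
@17: cooldown [1B, align 1] → 18
@18: target [16B, align 2] → 34
within Node: state at 10
18 + 10 = 28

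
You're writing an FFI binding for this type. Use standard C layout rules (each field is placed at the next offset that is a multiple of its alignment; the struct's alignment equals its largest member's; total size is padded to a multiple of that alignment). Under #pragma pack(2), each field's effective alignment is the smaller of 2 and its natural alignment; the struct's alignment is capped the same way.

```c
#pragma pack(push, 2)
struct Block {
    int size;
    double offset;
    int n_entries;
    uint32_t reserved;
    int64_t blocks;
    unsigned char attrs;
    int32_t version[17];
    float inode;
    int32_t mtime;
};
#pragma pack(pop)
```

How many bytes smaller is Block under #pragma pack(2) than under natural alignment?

natural layout:
  @0: size [4B, align 4] → 4
  +4 pad (align 8)
  @8: offset [8B, align 8] → 16
  @16: n_entries [4B, align 4] → 20
  @20: reserved [4B, align 4] → 24
  @24: blocks [8B, align 8] → 32
  @32: attrs [1B, align 1] → 33
  +3 pad (align 4)
  @36: version [68B, align 4] → 104
  @104: inode [4B, align 4] → 108
  @108: mtime [4B, align 4] → 112
  size 112, align 8
packed(2) layout:
  @0: size [4B, align 2] → 4
  @4: offset [8B, align 2] → 12
  @12: n_entries [4B, align 2] → 16
  @16: reserved [4B, align 2] → 20
  @20: blocks [8B, align 2] → 28
  @28: attrs [1B, align 1] → 29
  +1 pad (align 2)
  @30: version [68B, align 2] → 98
  @98: inode [4B, align 2] → 102
  @102: mtime [4B, align 2] → 106
  size 106, align 2
112 − 106 = 6

6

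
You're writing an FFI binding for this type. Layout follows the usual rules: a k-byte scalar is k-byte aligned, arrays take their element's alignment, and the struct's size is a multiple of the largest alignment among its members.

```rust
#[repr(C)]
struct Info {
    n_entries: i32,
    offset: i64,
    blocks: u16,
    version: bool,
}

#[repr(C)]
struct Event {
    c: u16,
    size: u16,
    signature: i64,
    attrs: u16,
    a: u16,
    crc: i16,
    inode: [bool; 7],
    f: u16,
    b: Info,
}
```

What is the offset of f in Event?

30

Info: 0..4  n_entries  (4B, 4-aligned); 4..8  -- padding (4B); 8..16  offset  (8B, 8-aligned); 16..18  blocks  (2B, 2-aligned); 18..19  version  (1B, 1-aligned); 19..24  -- tail padding (5B); sizeof = 24, alignof = 8
0..2  c  (2B, 2-aligned)
2..4  size  (2B, 2-aligned)
4..8  -- padding (4B)
8..16  signature  (8B, 8-aligned)
16..18  attrs  (2B, 2-aligned)
18..20  a  (2B, 2-aligned)
20..22  crc  (2B, 2-aligned)
22..29  inode  (7B, 1-aligned)
29..30  -- padding (1B)
30..32  f  (2B, 2-aligned)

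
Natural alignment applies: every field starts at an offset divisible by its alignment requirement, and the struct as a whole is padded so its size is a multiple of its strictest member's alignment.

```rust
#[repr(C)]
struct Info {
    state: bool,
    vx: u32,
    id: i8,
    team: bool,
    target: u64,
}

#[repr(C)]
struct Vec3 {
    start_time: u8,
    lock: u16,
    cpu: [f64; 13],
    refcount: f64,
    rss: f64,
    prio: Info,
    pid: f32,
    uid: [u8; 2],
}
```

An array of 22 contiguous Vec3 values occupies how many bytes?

3520

Info: state at 0 (size 1, align 1) → ends 1; pad 3 to align 4 for vx; vx at 4 (size 4, align 4) → ends 8; id at 8 (size 1, align 1) → ends 9; team at 9 (size 1, align 1) → ends 10; pad 6 to align 8 for target; target at 16 (size 8, align 8) → ends 24; total 24 bytes, alignment 8
start_time at 0 (size 1, align 1) → ends 1
pad 1 to align 2 for lock
lock at 2 (size 2, align 2) → ends 4
pad 4 to align 8 for cpu
cpu at 8 (size 104, align 8) → ends 112
refcount at 112 (size 8, align 8) → ends 120
rss at 120 (size 8, align 8) → ends 128
prio at 128 (size 24, align 8) → ends 152
pid at 152 (size 4, align 4) → ends 156
uid at 156 (size 2, align 1) → ends 158
tail pad 2 to reach multiple of 8
total 160 bytes, alignment 8
array of 22: 22 × 160 = 3520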